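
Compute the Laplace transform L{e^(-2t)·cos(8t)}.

L{e^(at)·cos(ωt)} = (s-a)/((s-a)² + ω²), so L{e^(-2t)·cos(8t)} = (s+2)/((s+2)² + 64)

Final answer: (s+2)/((s+2)² + 64)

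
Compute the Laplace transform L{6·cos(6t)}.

L{cos(ωt)} = s/(s² + ω²), so L{cos(6t)} = s/(s² + 36). Then L{6·cos(6t)} = 6·s/(s² + 36) = 6s/(s² + 36)

Final answer: 6s/(s² + 36)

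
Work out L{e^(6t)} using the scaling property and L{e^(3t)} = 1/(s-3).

Using L{f(at)} = (1/a)F(s/a) with a=2 and f(t) = e^(3t): L{e^(6t)} = (1/2) · 1/((s/2)-3) = (1/2) · 2/(s-6) = 1/(s-6)

Final answer: 1/(s-6)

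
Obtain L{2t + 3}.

L{2t + 3} = 2·L{t} + 3·L{1} = 2/s² + 3/s

Final answer: 2/s² + 3/s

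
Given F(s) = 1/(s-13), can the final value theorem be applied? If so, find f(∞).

sF(s) = s/(s-13) has a pole at s = 13 in the right half-plane. Theorem does NOT apply (unstable system; f(t) = e^(13t) grows without bound).

Final answer: Not applicable (unstable)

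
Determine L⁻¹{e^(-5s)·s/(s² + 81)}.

L⁻¹{s/(s² + 81)} = cos(9t). By the time shift theorem, L⁻¹{e^(-as)F(s)} = u(t-a)f(t-a) with a=5, so L⁻¹{e^(-5s)·s/(s² + 81)} = u(t-5)·cos(9(t-5))

Final answer: u(t-5)·cos(9(t-5))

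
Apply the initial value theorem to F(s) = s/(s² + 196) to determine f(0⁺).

f(0⁺) = lim_{s→∞} s·s/(s² + 196) = lim_{s→∞} s²/(s² + 196) = 1

Final answer: 1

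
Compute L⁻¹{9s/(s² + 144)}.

This is the form c·s/(s² + a²) with a = 12, c = 9. L⁻¹ = 9·cos(12t)

Final answer: 9·cos(12t)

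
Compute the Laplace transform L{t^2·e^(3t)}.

L{t^n·e^(at)} = n!/(s-a)^(n+1), so L{t^2·e^(3t)} = 2/(s-3)^3

Final answer: 2/(s-3)^3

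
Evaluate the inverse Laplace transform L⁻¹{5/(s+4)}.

L⁻¹{1/(s-a)} = e^(at), so L⁻¹{1/(s+4)} = e^(-4t), and L⁻¹{5/(s+4)} = 5·e^(-4t)

Final answer: 5·e^(-4t)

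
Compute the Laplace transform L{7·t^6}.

L{t^n} = n!/s^(n+1), so L{t^6} = 720/s^7. Then L{7·t^6} = 7·720/s^7 = 5040/s^7

Final answer: 5040/s^7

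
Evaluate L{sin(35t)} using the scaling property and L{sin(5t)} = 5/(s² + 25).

Using L{f(at)} = (1/a)F(s/a) with a=7: L{sin(35t)} = (1/7) · 5/((s/7)² + 25) = (1/7) · 5·49/(s² + 1225) = 35/(s² + 1225)

Final answer: 35/(s² + 1225)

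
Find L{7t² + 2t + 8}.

L{7t² + 2t + 8} = 7·2/s³ + 2/s² + 8/s = 14/s³ + 2/s² + 8/s

Final answer: 14/s³ + 2/s² + 8/s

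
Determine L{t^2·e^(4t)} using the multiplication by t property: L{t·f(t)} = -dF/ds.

Using L{t^n·e^(at)} = n!/(s-a)^(n+1), L{t^2·e^(4t)} = 2/(s-4)^3

Final answer: 2/(s-4)^3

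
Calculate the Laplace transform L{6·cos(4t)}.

L{cos(ωt)} = s/(s² + ω²), so L{cos(4t)} = s/(s² + 16). Then L{6·cos(4t)} = 6·s/(s² + 16) = 6s/(s² + 16)

Final answer: 6s/(s² + 16)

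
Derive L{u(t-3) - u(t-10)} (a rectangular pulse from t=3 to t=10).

L{u(t-a)} = e^(-as)/s. L{u(t-3) - u(t-10)} = (e^(-3s) - e^(-10s))/s

Final answer: (e^(-3s) - e^(-10s))/s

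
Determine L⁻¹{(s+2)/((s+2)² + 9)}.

Using frequency shift: L⁻¹{(s-a)/((s-a)² + b²)} = e^(at)cos(bt). Here a=-2, b=3

Final answer: e^(-2t)·cos(3t)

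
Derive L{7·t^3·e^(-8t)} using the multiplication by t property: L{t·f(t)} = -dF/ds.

Using L{t^n·e^(at)} = n!/(s-a)^(n+1), L{t^3·e^(-8t)} = 6/(s+8)^4, so L{7·t^3·e^(-8t)} = 7·6/(s+8)^4 = 42/(s+8)^4

Final answer: 42/(s+8)^4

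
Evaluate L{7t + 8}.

L{7t + 8} = 7·L{t} + 8·L{1} = 7/s² + 8/s

Final answer: 7/s² + 8/s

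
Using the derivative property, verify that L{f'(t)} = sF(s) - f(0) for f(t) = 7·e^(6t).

f'(t) = 42e^(6t). Direct: L{f'(t)} = 42/(s-6). Property: s·7/(s-6) - 7 = (7s - 7(s-6))/(s-6) = 42/(s-6). ✓

Final answer: 42/(s-6)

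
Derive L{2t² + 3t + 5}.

L{2t² + 3t + 5} = 2·2/s³ + 3/s² + 5/s = 4/s³ + 3/s² + 5/s

Final answer: 4/s³ + 3/s² + 5/s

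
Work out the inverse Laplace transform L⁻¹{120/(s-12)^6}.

L⁻¹{n!/(s-a)^(n+1)} = t^n·e^(at), so L⁻¹{120/(s-12)^6} = t^5·e^(12t)

Final answer: t^5·e^(12t)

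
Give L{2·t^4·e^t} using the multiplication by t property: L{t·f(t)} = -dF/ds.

Using L{t^n·e^(at)} = n!/(s-a)^(n+1), L{t^4·e^t} = 24/(s-1)^5, so L{2·t^4·e^t} = 2·24/(s-1)^5 = 48/(s-1)^5

Final answer: 48/(s-1)^5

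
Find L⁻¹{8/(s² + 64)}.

This is the form c·a/(s² + a²) with a = 8. L⁻¹ = sin(8t)

Final answer: sin(8t)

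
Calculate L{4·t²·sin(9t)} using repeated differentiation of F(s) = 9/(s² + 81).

F(s) = 9/(s² + 81). F'(s) = -18s/(s² + 81)². F''(s) = -18(81 - 3s²)/(s² + 81)³ = (54s² - 1458)/(s² + 81)³. So L{t²·sin(9t)} = (-1)² F''(s) = (54s² - 1458)/(s² + 81)³. Then L{4·t²·sin(9t)} = 4·(54s² - 1458)/(s² + 81)³ = (216s² - 5832)/(s² + 81)³

Final answer: (216s² - 5832)/(s² + 81)³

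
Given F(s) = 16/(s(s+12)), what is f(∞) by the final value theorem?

f(∞) = lim_{s→0} s·16/(s(s+12)) = lim_{s→0} 16/(s+12) = 16/12 = 4/3

Final answer: 4/3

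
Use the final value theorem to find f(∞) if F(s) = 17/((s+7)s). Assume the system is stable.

f(∞) = lim_{s→0} sF(s) = lim_{s→0} 17/(s+7) = 17/7

Final answer: 17/7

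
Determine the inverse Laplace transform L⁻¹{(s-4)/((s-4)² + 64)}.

Using frequency shift, L⁻¹{(s-4)/((s-4)² + 64)} = e^(4t)·cos(8t)

Final answer: e^(4t)·cos(8t)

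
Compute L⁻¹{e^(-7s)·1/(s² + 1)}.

L⁻¹{1/(s² + 1)} = sin(t). By the time shift theorem, L⁻¹{e^(-as)F(s)} = u(t-a)f(t-a) with a=7, so L⁻¹{e^(-7s)·1/(s² + 1)} = u(t-7)·sin((t-7))

Final answer: u(t-7)·sin((t-7))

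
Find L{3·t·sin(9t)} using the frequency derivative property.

L{sin(9t)} = 9/(s² + 81). By L{t·f(t)} = -F'(s): -d/ds[9/(s² + 81)] = -(9)·(-2s)/(s² + 81)² = 18s/(s² + 81)². Then L{3·t·sin(9t)} = 3·18s/(s² + 81)² = 54s/(s² + 81)²

Final answer: 54s/(s² + 81)²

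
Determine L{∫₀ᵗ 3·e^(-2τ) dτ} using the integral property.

L{∫₀ᵗ f(τ)dτ} = F(s)/s with F(s) = 3/(s+2), so L{∫₀ᵗ 3·e^(-2τ) dτ} = 3/(s(s+2))

Final answer: 3/(s(s+2))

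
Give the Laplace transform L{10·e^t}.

L{e^(at)} = 1/(s-a), so L{e^t} = 1/(s-1). Then L{10·e^t} = 10/(s-1)

Final answer: 10/(s-1)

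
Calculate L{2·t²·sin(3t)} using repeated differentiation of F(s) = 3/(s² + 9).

F(s) = 3/(s² + 9). F'(s) = -6s/(s² + 9)². F''(s) = -6(9 - 3s²)/(s² + 9)³ = (18s² - 54)/(s² + 9)³. So L{t²·sin(3t)} = (-1)² F''(s) = (18s² - 54)/(s² + 9)³. Then L{2·t²·sin(3t)} = 2·(18s² - 54)/(s² + 9)³ = (36s² - 108)/(s² + 9)³

Final answer: (36s² - 108)/(s² + 9)³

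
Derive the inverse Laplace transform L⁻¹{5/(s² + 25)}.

L⁻¹{5/(s² + 25)} = sin(5t)

Final answer: sin(5t)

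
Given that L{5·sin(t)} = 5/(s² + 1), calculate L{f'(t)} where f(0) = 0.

L{f'(t)} = s·F(s) - f(0) = s·5/(s² + 1) - 0 = 5s/(s² + 1)

Final answer: 5s/(s² + 1)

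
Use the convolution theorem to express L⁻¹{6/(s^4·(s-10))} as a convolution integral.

6/(s^4·(s-10)) = (6/s^4)·(1/(s-10)) = L{t^3}·L{e^(10t)}. So f(t) = t^3*e^(10t) = ∫₀ᵗ τ^3·e^(10(t-τ)) dτ

Final answer: ∫₀ᵗ τ^3·e^(10(t-τ)) dτ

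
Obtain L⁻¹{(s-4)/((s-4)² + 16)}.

Using frequency shift: L⁻¹{(s-a)/((s-a)² + b²)} = e^(at)cos(bt). Here a=4, b=4

Final answer: e^(4t)·cos(4t)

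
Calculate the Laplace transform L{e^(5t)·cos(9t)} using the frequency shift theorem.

Frequency shift: L{e^(at)f(t)} = F(s-a). L{e^(5t)·cos(9t)} = (s-5)/((s-5)² + 81)

Final answer: (s-5)/((s-5)² + 81)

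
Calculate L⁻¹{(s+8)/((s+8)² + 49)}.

Using frequency shift: L⁻¹{(s-a)/((s-a)² + b²)} = e^(at)cos(bt). Here a=-8, b=7

Final answer: e^(-8t)·cos(7t)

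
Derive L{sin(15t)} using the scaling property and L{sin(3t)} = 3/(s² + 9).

Using L{f(at)} = (1/a)F(s/a) with a=5: L{sin(15t)} = (1/5) · 3/((s/5)² + 9) = (1/5) · 3·25/(s² + 225) = 15/(s² + 225)

Final answer: 15/(s² + 225)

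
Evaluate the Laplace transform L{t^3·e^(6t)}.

L{t^n·e^(at)} = n!/(s-a)^(n+1), so L{t^3·e^(6t)} = 6/(s-6)^4

Final answer: 6/(s-6)^4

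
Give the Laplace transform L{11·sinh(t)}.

L{sinh(ωt)} = ω/(s² - ω²), so L{sinh(t)} = 1/(s² - 1). Then L{11·sinh(t)} = 11·1/(s² - 1) = 11/(s² - 1)

Final answer: 11/(s² - 1)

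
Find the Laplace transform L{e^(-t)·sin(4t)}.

L{e^(at)·sin(ωt)} = ω/((s-a)² + ω²), so L{e^(-t)·sin(4t)} = 4/((s+1)² + 16)

Final answer: 4/((s+1)² + 16)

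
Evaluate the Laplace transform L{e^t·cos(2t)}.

L{e^(at)·cos(ωt)} = (s-a)/((s-a)² + ω²), so L{e^t·cos(2t)} = (s-1)/((s-1)² + 4)

Final answer: (s-1)/((s-1)² + 4)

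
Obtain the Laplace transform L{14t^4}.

L{14t^4} = 14 · L{t^4} = 14 · 24/s^5 = 336/s^5

Final answer: 336/s^5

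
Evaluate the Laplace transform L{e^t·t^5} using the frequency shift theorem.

L{e^(at)·t^n} = n!/(s-a)^(n+1), so L{e^t·t^5} = 120/(s-1)^6

Final answer: 120/(s-1)^6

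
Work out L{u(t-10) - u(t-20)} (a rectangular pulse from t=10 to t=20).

L{u(t-a)} = e^(-as)/s. L{u(t-10) - u(t-20)} = (e^(-10s) - e^(-20s))/s

Final answer: (e^(-10s) - e^(-20s))/s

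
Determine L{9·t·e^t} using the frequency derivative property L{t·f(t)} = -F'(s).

L{e^t} = 1/(s-1). By frequency derivative: L{t·e^t} = -d/ds[1/(s-1)] = -(-1)/(s-1)² = 1/(s-1)². Then L{9·t·e^t} = 9·1/(s-1)² = 9/(s-1)²

Final answer: 9/(s-1)²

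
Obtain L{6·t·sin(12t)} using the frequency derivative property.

L{sin(12t)} = 12/(s² + 144). By L{t·f(t)} = -F'(s): -d/ds[12/(s² + 144)] = -(12)·(-2s)/(s² + 144)² = 24s/(s² + 144)². Then L{6·t·sin(12t)} = 6·24s/(s² + 144)² = 144s/(s² + 144)²

Final answer: 144s/(s² + 144)²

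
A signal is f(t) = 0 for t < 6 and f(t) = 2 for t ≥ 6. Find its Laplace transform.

f(t) = 2·u(t-6). L{u(t-6)} = e^(-6s)/s, so L{f(t)} = 2·e^(-6s)/s

Final answer: 2·e^(-6s)/s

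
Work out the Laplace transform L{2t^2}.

L{2t^2} = 2 · L{t^2} = 2 · 2/s^3 = 4/s^3

Final answer: 4/s^3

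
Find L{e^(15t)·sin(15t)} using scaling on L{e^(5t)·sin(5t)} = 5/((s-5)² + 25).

Scaling with a=3: L{e^(15t)·sin(15t)} = (1/3) · 5/((s/3-5)² + 25). Simplifying: 15/((s-15)² + 225)

Final answer: 15/((s-15)² + 225)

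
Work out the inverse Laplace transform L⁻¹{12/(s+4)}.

L⁻¹{1/(s-a)} = e^(at), so L⁻¹{1/(s+4)} = e^(-4t), and L⁻¹{12/(s+4)} = 12·e^(-4t)

Final answer: 12·e^(-4t)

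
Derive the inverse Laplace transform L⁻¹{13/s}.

L⁻¹{c/s} = c, so L⁻¹{13/s} = 13

Final answer: 13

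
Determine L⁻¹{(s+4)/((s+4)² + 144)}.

Using frequency shift: L⁻¹{(s-a)/((s-a)² + b²)} = e^(at)cos(bt). Here a=-4, b=12

Final answer: e^(-4t)·cos(12t)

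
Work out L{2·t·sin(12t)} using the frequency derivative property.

L{sin(12t)} = 12/(s² + 144). By L{t·f(t)} = -F'(s): -d/ds[12/(s² + 144)] = -(12)·(-2s)/(s² + 144)² = 24s/(s² + 144)². Then L{2·t·sin(12t)} = 2·24s/(s² + 144)² = 48s/(s² + 144)²

Final answer: 48s/(s² + 144)²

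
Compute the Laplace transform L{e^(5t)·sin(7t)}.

L{e^(at)·sin(ωt)} = ω/((s-a)² + ω²), so L{e^(5t)·sin(7t)} = 7/((s-5)² + 49)

Final answer: 7/((s-5)² + 49)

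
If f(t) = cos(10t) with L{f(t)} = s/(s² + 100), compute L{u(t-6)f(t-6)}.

Time shift theorem: L{u(t-a)f(t-a)} = e^(-as)F(s). Here a=6, F(s) = s/(s² + 100), so L{u(t-6)f(t-6)} = e^(-6s)·s/(s² + 100)

Final answer: e^(-6s)·s/(s² + 100)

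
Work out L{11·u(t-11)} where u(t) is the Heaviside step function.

L{u(t-a)} = e^(-as)/s. Here a=11, so L{u(t-11)} = e^(-11s)/s, and L{11·u(t-11)} = 11·e^(-11s)/s

Final answer: 11·e^(-11s)/s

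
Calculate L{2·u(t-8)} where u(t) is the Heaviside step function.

L{u(t-a)} = e^(-as)/s. Here a=8, so L{u(t-8)} = e^(-8s)/s, and L{2·u(t-8)} = 2·e^(-8s)/s

Final answer: 2·e^(-8s)/s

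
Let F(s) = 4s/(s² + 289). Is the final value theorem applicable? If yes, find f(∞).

The final value theorem requires all poles of sF(s) in the left half-plane. sF(s) = 4s²/(s² + 289) has poles at s = ±17i (imaginary axis). Theorem does NOT apply (oscillatory system).

Final answer: Not applicable (oscillatory)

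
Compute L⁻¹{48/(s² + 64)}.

This is the form c·a/(s² + a²) with a = 8, c = 6. L⁻¹ = 6·sin(8t)

Final answer: 6·sin(8t)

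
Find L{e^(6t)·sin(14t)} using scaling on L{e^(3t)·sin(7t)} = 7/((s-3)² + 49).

Scaling with a=2: L{e^(6t)·sin(14t)} = (1/2) · 7/((s/2-3)² + 49). Simplifying: 14/((s-6)² + 196)

Final answer: 14/((s-6)² + 196)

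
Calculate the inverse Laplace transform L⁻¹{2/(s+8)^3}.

L⁻¹{n!/(s-a)^(n+1)} = t^n·e^(at), so L⁻¹{2/(s+8)^3} = t^2·e^(-8t)

Final answer: t^2·e^(-8t)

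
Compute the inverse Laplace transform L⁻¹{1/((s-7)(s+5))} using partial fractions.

Decompose: A/(s-7) + B/(s+5). A = 1/12, B = -1/12. f(t) = (e^(7t) - e^(-5t))/12

Final answer: (e^(7t) - e^(-5t))/12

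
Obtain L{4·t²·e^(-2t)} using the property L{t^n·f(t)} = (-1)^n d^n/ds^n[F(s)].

L{e^(-2t)} = 1/(s+2). d/ds[1/(s+2)] = -1/(s+2)². d²/ds²[1/(s+2)] = 2/(s+2)³. So L{t²·e^(-2t)} = (-1)² · 2/(s+2)³ = 2/(s+2)³. Then L{4·t²·e^(-2t)} = 4·2/(s+2)³ = 8/(s+2)³

Final answer: 8/(s+2)³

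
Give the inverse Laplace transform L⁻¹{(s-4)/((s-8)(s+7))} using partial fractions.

Using partial fractions, f(t) = (4e^(8t) + 11e^(-7t))/15

Final answer: (4e^(8t) + 11e^(-7t))/15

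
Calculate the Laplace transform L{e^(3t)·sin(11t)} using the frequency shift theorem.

Frequency shift: L{e^(at)f(t)} = F(s-a). L{e^(3t)·sin(11t)} = 11/((s-3)² + 121)

Final answer: 11/((s-3)² + 121)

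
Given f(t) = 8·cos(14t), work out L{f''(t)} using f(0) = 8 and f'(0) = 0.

F(s) = 8s/(s² + 196). L{f''(t)} = s²F(s) - sf(0) - f'(0) = 8s³/(s² + 196) - 8s = (8s³ - 8s(s² + 196))/(s² + 196) = -1568s/(s² + 196)

Final answer: -1568s/(s² + 196)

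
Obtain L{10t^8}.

L{t^n} = n!/s^(n+1). So L{10t^8} = 10·8!/s^9 = 403200/s^9

Final answer: 403200/s^9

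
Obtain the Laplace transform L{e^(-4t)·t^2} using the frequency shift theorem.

L{e^(at)·t^n} = n!/(s-a)^(n+1), so L{e^(-4t)·t^2} = 2/(s+4)^3

Final answer: 2/(s+4)^3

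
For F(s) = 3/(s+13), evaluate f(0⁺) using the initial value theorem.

f(0⁺) = lim_{s→∞} s·3/(s+13) = lim_{s→∞} 3s/(s+13) = 3

Final answer: 3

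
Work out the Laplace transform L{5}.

L{5} = 5 · L{1} = 5/s

Final answer: 5/s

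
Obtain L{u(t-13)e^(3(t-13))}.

u(t-a)f(t-a) with f(t)=e^(3t). L{e^(3t)} = 1/(s-3). By time shift: e^(-13s)/(s-3)

Final answer: e^(-13s)/(s-3)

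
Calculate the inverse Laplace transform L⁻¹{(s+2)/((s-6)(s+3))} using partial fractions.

Using partial fractions, f(t) = (8e^(6t) + e^(-3t))/9

Final answer: (8e^(6t) + e^(-3t))/9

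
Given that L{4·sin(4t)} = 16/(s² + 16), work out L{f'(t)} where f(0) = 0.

L{f'(t)} = s·F(s) - f(0) = s·16/(s² + 16) - 0 = 16s/(s² + 16)

Final answer: 16s/(s² + 16)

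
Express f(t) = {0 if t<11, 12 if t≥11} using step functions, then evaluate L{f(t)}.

f(t) = 12·u(t-11). L{u(t-11)} = e^(-11s)/s, so L{f(t)} = 12·e^(-11s)/s

Final answer: 12·e^(-11s)/s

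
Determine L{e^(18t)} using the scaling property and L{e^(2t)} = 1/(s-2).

Using L{f(at)} = (1/a)F(s/a) with a=9 and f(t) = e^(2t): L{e^(18t)} = (1/9) · 1/((s/9)-2) = (1/9) · 9/(s-18) = 1/(s-18)

Final answer: 1/(s-18)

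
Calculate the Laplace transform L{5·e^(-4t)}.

L{e^(at)} = 1/(s-a), so L{e^(-4t)} = 1/(s+4). Then L{5·e^(-4t)} = 5/(s+4)

Final answer: 5/(s+4)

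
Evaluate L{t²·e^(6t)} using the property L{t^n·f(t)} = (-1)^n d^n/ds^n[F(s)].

L{e^(6t)} = 1/(s-6). d/ds[1/(s-6)] = -1/(s-6)². d²/ds²[1/(s-6)] = 2/(s-6)³. So L{t²·e^(6t)} = (-1)² · 2/(s-6)³ = 2/(s-6)³

Final answer: 2/(s-6)³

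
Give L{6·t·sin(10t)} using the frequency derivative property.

L{sin(10t)} = 10/(s² + 100). By L{t·f(t)} = -F'(s): -d/ds[10/(s² + 100)] = -(10)·(-2s)/(s² + 100)² = 20s/(s² + 100)². Then L{6·t·sin(10t)} = 6·20s/(s² + 100)² = 120s/(s² + 100)²

Final answer: 120s/(s² + 100)²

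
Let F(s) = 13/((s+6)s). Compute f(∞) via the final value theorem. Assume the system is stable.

f(∞) = lim_{s→0} sF(s) = lim_{s→0} 13/(s+6) = 13/6

Final answer: 13/6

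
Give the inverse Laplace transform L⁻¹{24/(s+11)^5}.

L⁻¹{n!/(s-a)^(n+1)} = t^n·e^(at) with n=4, a=-11. So L⁻¹{24/(s+11)^5} = t^4·e^(-11t)

Final answer: t^4·e^(-11t)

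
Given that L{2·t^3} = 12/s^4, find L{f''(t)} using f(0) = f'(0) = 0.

L{f''(t)} = s²F(s) - sf(0) - f'(0) = s²·12/s^4 - 0 - 0 = 12/s^2

Final answer: 12/s^2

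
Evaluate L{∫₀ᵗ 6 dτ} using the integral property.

L{∫₀ᵗ f(τ)dτ} = F(s)/s with f(t) = 6. F(s) = 6/s, so L{∫₀ᵗ 6 dτ} = (6/s)/s = 6/s². (Check: ∫₀ᵗ 6 dτ = 6t.)

Final answer: 6/s²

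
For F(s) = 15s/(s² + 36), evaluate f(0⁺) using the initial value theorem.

f(0⁺) = lim_{s→∞} s·15s/(s² + 36) = lim_{s→∞} 15s²/(s² + 36) = 15

Final answer: 15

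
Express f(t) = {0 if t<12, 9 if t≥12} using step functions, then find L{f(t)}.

f(t) = 9·u(t-12). L{u(t-12)} = e^(-12s)/s, so L{f(t)} = 9·e^(-12s)/s

Final answer: 9·e^(-12s)/s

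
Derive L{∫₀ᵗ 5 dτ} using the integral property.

L{∫₀ᵗ f(τ)dτ} = F(s)/s with f(t) = 5. F(s) = 5/s, so L{∫₀ᵗ 5 dτ} = (5/s)/s = 5/s². (Check: ∫₀ᵗ 5 dτ = 5t.)

Final answer: 5/s²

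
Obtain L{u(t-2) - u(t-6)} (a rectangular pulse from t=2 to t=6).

L{u(t-a)} = e^(-as)/s. L{u(t-2) - u(t-6)} = (e^(-2s) - e^(-6s))/s

Final answer: (e^(-2s) - e^(-6s))/s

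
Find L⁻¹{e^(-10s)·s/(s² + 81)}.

L⁻¹{s/(s² + 81)} = cos(9t). By the time shift theorem, L⁻¹{e^(-as)F(s)} = u(t-a)f(t-a) with a=10, so L⁻¹{e^(-10s)·s/(s² + 81)} = u(t-10)·cos(9(t-10))

Final answer: u(t-10)·cos(9(t-10))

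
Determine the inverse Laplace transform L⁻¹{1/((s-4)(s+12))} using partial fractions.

Decompose: A/(s-4) + B/(s+12). A = 1/16, B = -1/16. f(t) = (e^(4t) - e^(-12t))/16

Final answer: (e^(4t) - e^(-12t))/16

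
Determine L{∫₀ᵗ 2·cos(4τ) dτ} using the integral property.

L{∫₀ᵗ f(τ)dτ} = F(s)/s with F(s) = 2s/(s² + 16), so the result is (2s/(s² + 16))/s = 2/(s² + 16)

Final answer: 2/(s² + 16)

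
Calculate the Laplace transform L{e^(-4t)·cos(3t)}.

L{e^(at)·cos(ωt)} = (s-a)/((s-a)² + ω²), so L{e^(-4t)·cos(3t)} = (s+4)/((s+4)² + 9)

Final answer: (s+4)/((s+4)² + 9)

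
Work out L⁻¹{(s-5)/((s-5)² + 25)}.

Using frequency shift: L⁻¹{(s-a)/((s-a)² + b²)} = e^(at)cos(bt). Here a=5, b=5

Final answer: e^(5t)·cos(5t)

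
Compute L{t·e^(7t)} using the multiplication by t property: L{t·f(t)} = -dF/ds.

Using L{t^n·e^(at)} = n!/(s-a)^(n+1), L{t·e^(7t)} = 1/(s-7)^2

Final answer: 1/(s-7)^2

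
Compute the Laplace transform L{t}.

L{t^n} = n!/s^(n+1), so L{t} = 1/s^2

Final answer: 1/s^2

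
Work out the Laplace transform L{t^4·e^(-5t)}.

L{t^n·e^(at)} = n!/(s-a)^(n+1), so L{t^4·e^(-5t)} = 24/(s+5)^5

Final answer: 24/(s+5)^5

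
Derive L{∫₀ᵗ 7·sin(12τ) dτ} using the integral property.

L{∫₀ᵗ f(τ)dτ} = F(s)/s with F(s) = 84/(s² + 144), so the result is (84/(s² + 144))/s = 84/(s(s² + 144))

Final answer: 84/(s(s² + 144))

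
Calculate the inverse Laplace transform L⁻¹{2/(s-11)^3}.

L⁻¹{n!/(s-a)^(n+1)} = t^n·e^(at) with n=2, a=11. So L⁻¹{2/(s-11)^3} = t^2·e^(11t)

Final answer: t^2·e^(11t)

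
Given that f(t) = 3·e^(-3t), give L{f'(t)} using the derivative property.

f(0) = 3, F(s) = 3/(s+3). L{f'(t)} = s·F(s) - f(0) = 3s/(s+3) - 3 = (3s - 3(s+3))/(s+3) = -9/(s+3)

Final answer: -9/(s+3)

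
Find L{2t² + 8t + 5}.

L{2t² + 8t + 5} = 2·2/s³ + 8/s² + 5/s = 4/s³ + 8/s² + 5/s

Final answer: 4/s³ + 8/s² + 5/s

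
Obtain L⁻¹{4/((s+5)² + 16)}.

Form: b/((s-a)² + b²) → e^(at)sin(bt). With a=-5, b=4

Final answer: e^(-5t)·sin(4t)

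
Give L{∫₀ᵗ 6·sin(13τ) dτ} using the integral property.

L{∫₀ᵗ f(τ)dτ} = F(s)/s with F(s) = 78/(s² + 169), so the result is (78/(s² + 169))/s = 78/(s(s² + 169))

Final answer: 78/(s(s² + 169))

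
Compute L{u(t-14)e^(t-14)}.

u(t-a)f(t-a) with f(t)=e^t. L{e^t} = 1/(s-1). By time shift: e^(-14s)/(s-1)

Final answer: e^(-14s)/(s-1)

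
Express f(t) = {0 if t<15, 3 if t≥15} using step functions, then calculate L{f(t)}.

f(t) = 3·u(t-15). L{u(t-15)} = e^(-15s)/s, so L{f(t)} = 3·e^(-15s)/s

Final answer: 3·e^(-15s)/s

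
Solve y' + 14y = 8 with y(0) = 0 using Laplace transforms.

sY + 14Y = 8/s. Y = 8/(s(s+14)). Partial fractions: Y = 4/7/s - 4/7/(s+14)

Final answer: y(t) = 4/7(1 - e^(-14t))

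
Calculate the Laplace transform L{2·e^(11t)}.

L{e^(at)} = 1/(s-a), so L{e^(11t)} = 1/(s-11). Then L{2·e^(11t)} = 2/(s-11)

Final answer: 2/(s-11)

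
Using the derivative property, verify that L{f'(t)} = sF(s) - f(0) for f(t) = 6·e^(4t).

f'(t) = 24e^(4t). Direct: L{f'(t)} = 24/(s-4). Property: s·6/(s-4) - 6 = (6s - 6(s-4))/(s-4) = 24/(s-4). ✓

Final answer: 24/(s-4)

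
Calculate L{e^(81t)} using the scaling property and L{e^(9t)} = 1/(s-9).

Using L{f(at)} = (1/a)F(s/a) with a=9 and f(t) = e^(9t): L{e^(81t)} = (1/9) · 1/((s/9)-9) = (1/9) · 9/(s-81) = 1/(s-81)

Final answer: 1/(s-81)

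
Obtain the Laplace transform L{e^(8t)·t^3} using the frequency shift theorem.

L{e^(at)·t^n} = n!/(s-a)^(n+1), so L{e^(8t)·t^3} = 6/(s-8)^4

Final answer: 6/(s-8)^4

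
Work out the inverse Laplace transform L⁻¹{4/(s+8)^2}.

L⁻¹{n!/(s-a)^(n+1)} = t^n·e^(at) with n=1, a=-8. So L⁻¹{1/(s+8)^2} = t·e^(-8t), and L⁻¹{4/(s+8)^2} = (4/1)·t·e^(-8t) = 4·t·e^(-8t)

Final answer: 4·t·e^(-8t)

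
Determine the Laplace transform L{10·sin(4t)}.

L{sin(ωt)} = ω/(s² + ω²), so L{sin(4t)} = 4/(s² + 16). Then L{10·sin(4t)} = 10·4/(s² + 16) = 40/(s² + 16)

Final answer: 40/(s² + 16)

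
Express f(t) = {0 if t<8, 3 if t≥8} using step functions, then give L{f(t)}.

f(t) = 3·u(t-8). L{u(t-8)} = e^(-8s)/s, so L{f(t)} = 3·e^(-8s)/s

Final answer: 3·e^(-8s)/s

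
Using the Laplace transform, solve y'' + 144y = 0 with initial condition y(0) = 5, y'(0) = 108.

L{y''} + 144L{y} = 0. s²Y - 5s - 108 + 144Y = 0. Y(s² + 144) = 5s + 108. Y = (5s + 108)/(s² + 144). Inverting: y(t) = 5cos(12t) + 9sin(12t)

Final answer: y(t) = 5cos(12t) + 9sin(12t)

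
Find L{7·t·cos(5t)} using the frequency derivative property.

L{cos(5t)} = s/(s² + 25). Derivative: d/ds[s/(s² + 25)] = [(s² + 25) - s·2s]/(s² + 25)² = (25 - s²)/(s² + 25)². So L{t·cos(5t)} = -F'(s) = (s² - 25)/(s² + 25)². Then L{7·t·cos(5t)} = 7·(s² - 25)/(s² + 25)²

Final answer: 7·(s² - 25)/(s² + 25)²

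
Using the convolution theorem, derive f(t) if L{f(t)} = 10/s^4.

10/s^4 = (10/s)·(1/s^3) = L{10}·L{t^2/2}. By convolution, f(t) = 10*t^2/2 = ∫₀ᵗ 10·τ^2/2 dτ = 10·t^3/6

Final answer: 10·t^3/6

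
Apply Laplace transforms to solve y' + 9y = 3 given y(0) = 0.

sY + 9Y = 3/s. Y = 3/(s(s+9)). Partial fractions: Y = 1/3/s - 1/3/(s+9)

Final answer: y(t) = 1/3(1 - e^(-9t))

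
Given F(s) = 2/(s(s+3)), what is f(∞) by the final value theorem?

f(∞) = lim_{s→0} s·2/(s(s+3)) = lim_{s→0} 2/(s+3) = 2/3 = 2/3

Final answer: 2/3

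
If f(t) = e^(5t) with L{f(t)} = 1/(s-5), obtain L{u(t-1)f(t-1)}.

Time shift theorem: L{u(t-a)f(t-a)} = e^(-as)F(s). Here a=1, F(s) = 1/(s-5), so L{u(t-1)f(t-1)} = e^(-s)·1/(s-5)

Final answer: e^(-s)·1/(s-5)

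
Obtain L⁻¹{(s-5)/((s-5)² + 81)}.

Using frequency shift: L⁻¹{(s-a)/((s-a)² + b²)} = e^(at)cos(bt). Here a=5, b=9

Final answer: e^(5t)·cos(9t)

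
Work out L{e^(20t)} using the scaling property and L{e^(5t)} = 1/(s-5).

Using L{f(at)} = (1/a)F(s/a) with a=4 and f(t) = e^(5t): L{e^(20t)} = (1/4) · 1/((s/4)-5) = (1/4) · 4/(s-20) = 1/(s-20)

Final answer: 1/(s-20)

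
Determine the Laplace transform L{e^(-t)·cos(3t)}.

L{e^(at)·cos(ωt)} = (s-a)/((s-a)² + ω²), so L{e^(-t)·cos(3t)} = (s+1)/((s+1)² + 9)

Final answer: (s+1)/((s+1)² + 9)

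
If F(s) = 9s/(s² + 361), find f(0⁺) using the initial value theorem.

f(0⁺) = lim_{s→∞} s·9s/(s² + 361) = lim_{s→∞} 9s²/(s² + 361) = 9

Final answer: 9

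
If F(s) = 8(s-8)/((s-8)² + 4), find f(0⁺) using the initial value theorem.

f(0⁺) = lim_{s→∞} sF(s) = lim_{s→∞} 8s(s-8)/((s-8)² + 4) = 8

Final answer: 8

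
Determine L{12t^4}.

L{t^n} = n!/s^(n+1). So L{12t^4} = 12·4!/s^5 = 288/s^5

Final answer: 288/s^5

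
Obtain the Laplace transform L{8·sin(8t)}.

L{sin(ωt)} = ω/(s² + ω²), so L{sin(8t)} = 8/(s² + 64). Then L{8·sin(8t)} = 8·8/(s² + 64) = 64/(s² + 64)

Final answer: 64/(s² + 64)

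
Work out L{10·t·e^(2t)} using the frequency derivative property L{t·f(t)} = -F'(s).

L{e^(2t)} = 1/(s-2). By frequency derivative: L{t·e^(2t)} = -d/ds[1/(s-2)] = -(-1)/(s-2)² = 1/(s-2)². Then L{10·t·e^(2t)} = 10·1/(s-2)² = 10/(s-2)²

Final answer: 10/(s-2)²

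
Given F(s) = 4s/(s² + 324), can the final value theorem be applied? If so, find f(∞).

The final value theorem requires all poles of sF(s) in the left half-plane. sF(s) = 4s²/(s² + 324) has poles at s = ±18i (imaginary axis). Theorem does NOT apply (oscillatory system).

Final answer: Not applicable (oscillatory)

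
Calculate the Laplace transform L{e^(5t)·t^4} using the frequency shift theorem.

L{e^(at)·t^n} = n!/(s-a)^(n+1), so L{e^(5t)·t^4} = 24/(s-5)^5

Final answer: 24/(s-5)^5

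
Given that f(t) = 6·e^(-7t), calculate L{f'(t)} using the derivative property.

f(0) = 6, F(s) = 6/(s+7). L{f'(t)} = s·F(s) - f(0) = 6s/(s+7) - 6 = (6s - 6(s+7))/(s+7) = -42/(s+7)

Final answer: -42/(s+7)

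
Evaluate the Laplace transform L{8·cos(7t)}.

L{cos(ωt)} = s/(s² + ω²), so L{cos(7t)} = s/(s² + 49). Then L{8·cos(7t)} = 8·s/(s² + 49) = 8s/(s² + 49)

Final answer: 8s/(s² + 49)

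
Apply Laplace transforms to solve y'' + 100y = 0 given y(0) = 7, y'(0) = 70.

L{y''} + 100L{y} = 0. s²Y - 7s - 70 + 100Y = 0. Y(s² + 100) = 7s + 70. Y = (7s + 70)/(s² + 100). Inverting: y(t) = 7cos(10t) + 7sin(10t)

Final answer: y(t) = 7cos(10t) + 7sin(10t)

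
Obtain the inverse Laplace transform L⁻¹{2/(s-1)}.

L⁻¹{1/(s-a)} = e^(at), so L⁻¹{1/(s-1)} = e^t, and L⁻¹{2/(s-1)} = 2·e^t

Final answer: 2·e^t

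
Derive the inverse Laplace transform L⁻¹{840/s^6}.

L⁻¹{n!/s^(n+1)} = t^n with n=5. So L⁻¹{120/s^6} = t^5, and L⁻¹{840/s^6} = (840/120)·t^5 = 7·t^5

Final answer: 7·t^5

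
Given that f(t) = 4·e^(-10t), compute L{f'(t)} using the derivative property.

f(0) = 4, F(s) = 4/(s+10). L{f'(t)} = s·F(s) - f(0) = 4s/(s+10) - 4 = (4s - 4(s+10))/(s+10) = -40/(s+10)

Final answer: -40/(s+10)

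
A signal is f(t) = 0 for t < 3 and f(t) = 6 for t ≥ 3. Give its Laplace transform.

f(t) = 6·u(t-3). L{u(t-3)} = e^(-3s)/s, so L{f(t)} = 6·e^(-3s)/s

Final answer: 6·e^(-3s)/s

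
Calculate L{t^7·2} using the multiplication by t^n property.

L{2} = 2/s. d^1/ds^1[1/s] = -1/s². d^2/ds^2[1/s] = 2/s^3. d^3/ds^3[1/s] = -6/s^4. d^4/ds^4[1/s] = 24/s^5. d^5/ds^5[1/s] = -120/s^6. d^6/ds^6[1/s] = 720/s^7. d^7/ds^7[1/s] = -5040/s^8. So L{t^7} = (-1)^{7}·-5040/s^8 = 5040/s^8. Then L{t^7·2} = 2·5040/s^8 = 10080/s^8

Final answer: 10080/s^8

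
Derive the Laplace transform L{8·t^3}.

L{t^n} = n!/s^(n+1), so L{t^3} = 6/s^4. Then L{8·t^3} = 8·6/s^4 = 48/s^4

Final answer: 48/s^4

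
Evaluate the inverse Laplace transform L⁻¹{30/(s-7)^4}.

L⁻¹{n!/(s-a)^(n+1)} = t^n·e^(at) with n=3, a=7. So L⁻¹{6/(s-7)^4} = t^3·e^(7t), and L⁻¹{30/(s-7)^4} = (30/6)·t^3·e^(7t) = 5·t^3·e^(7t)

Final answer: 5·t^3·e^(7t)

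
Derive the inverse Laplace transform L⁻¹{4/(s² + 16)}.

L⁻¹{4/(s² + 16)} = sin(4t)

Final answer: sin(4t)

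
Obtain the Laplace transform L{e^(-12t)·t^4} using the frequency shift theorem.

L{e^(at)·t^n} = n!/(s-a)^(n+1), so L{e^(-12t)·t^4} = 24/(s+12)^5

Final answer: 24/(s+12)^5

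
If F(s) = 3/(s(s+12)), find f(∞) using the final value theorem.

f(∞) = lim_{s→0} s·3/(s(s+12)) = lim_{s→0} 3/(s+12) = 3/12 = 1/4

Final answer: 1/4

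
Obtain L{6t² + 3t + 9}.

L{6t² + 3t + 9} = 6·2/s³ + 3/s² + 9/s = 12/s³ + 3/s² + 9/s

Final answer: 12/s³ + 3/s² + 9/s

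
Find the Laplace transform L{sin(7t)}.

L{sin(ωt)} = ω/(s² + ω²), so L{sin(7t)} = 7/(s² + 49)

Final answer: 7/(s² + 49)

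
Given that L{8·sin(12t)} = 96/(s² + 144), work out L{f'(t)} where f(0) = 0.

L{f'(t)} = s·F(s) - f(0) = s·96/(s² + 144) - 0 = 96s/(s² + 144)

Final answer: 96s/(s² + 144)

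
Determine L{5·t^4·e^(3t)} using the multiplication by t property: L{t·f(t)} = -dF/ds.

Using L{t^n·e^(at)} = n!/(s-a)^(n+1), L{t^4·e^(3t)} = 24/(s-3)^5, so L{5·t^4·e^(3t)} = 5·24/(s-3)^5 = 120/(s-3)^5

Final answer: 120/(s-3)^5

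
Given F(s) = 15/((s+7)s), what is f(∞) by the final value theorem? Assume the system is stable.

f(∞) = lim_{s→0} sF(s) = lim_{s→0} 15/(s+7) = 15/7

Final answer: 15/7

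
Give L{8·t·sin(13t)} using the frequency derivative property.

L{sin(13t)} = 13/(s² + 169). By L{t·f(t)} = -F'(s): -d/ds[13/(s² + 169)] = -(13)·(-2s)/(s² + 169)² = 26s/(s² + 169)². Then L{8·t·sin(13t)} = 8·26s/(s² + 169)² = 208s/(s² + 169)²

Final answer: 208s/(s² + 169)²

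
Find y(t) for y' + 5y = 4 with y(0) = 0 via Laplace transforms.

sY + 5Y = 4/s. Y = 4/(s(s+5)). Partial fractions: Y = 4/5/s - 4/5/(s+5)

Final answer: y(t) = 4/5(1 - e^(-5t))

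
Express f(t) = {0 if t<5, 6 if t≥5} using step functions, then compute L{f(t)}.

f(t) = 6·u(t-5). L{u(t-5)} = e^(-5s)/s, so L{f(t)} = 6·e^(-5s)/s

Final answer: 6·e^(-5s)/s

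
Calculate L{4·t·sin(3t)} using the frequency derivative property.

L{sin(3t)} = 3/(s² + 9). By L{t·f(t)} = -F'(s): -d/ds[3/(s² + 9)] = -(3)·(-2s)/(s² + 9)² = 6s/(s² + 9)². Then L{4·t·sin(3t)} = 4·6s/(s² + 9)² = 24s/(s² + 9)²

Final answer: 24s/(s² + 9)²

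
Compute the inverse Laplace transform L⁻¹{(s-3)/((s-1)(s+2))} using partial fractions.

Using partial fractions, f(t) = (-2e^t + 5e^(-2t))/3

Final answer: (-2e^t + 5e^(-2t))/3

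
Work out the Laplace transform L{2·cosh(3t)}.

L{cosh(ωt)} = s/(s² - ω²), so L{cosh(3t)} = s/(s² - 9). Then L{2·cosh(3t)} = 2·s/(s² - 9) = 2s/(s² - 9)

Final answer: 2s/(s² - 9)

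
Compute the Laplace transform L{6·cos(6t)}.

L{cos(ωt)} = s/(s² + ω²), so L{cos(6t)} = s/(s² + 36). Then L{6·cos(6t)} = 6·s/(s² + 36) = 6s/(s² + 36)

Final answer: 6s/(s² + 36)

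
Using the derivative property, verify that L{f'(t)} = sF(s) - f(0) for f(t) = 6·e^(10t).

f'(t) = 60e^(10t). Direct: L{f'(t)} = 60/(s-10). Property: s·6/(s-10) - 6 = (6s - 6(s-10))/(s-10) = 60/(s-10). ✓

Final answer: 60/(s-10)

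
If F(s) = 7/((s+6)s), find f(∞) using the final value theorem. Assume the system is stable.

f(∞) = lim_{s→0} sF(s) = lim_{s→0} 7/(s+6) = 7/6

Final answer: 7/6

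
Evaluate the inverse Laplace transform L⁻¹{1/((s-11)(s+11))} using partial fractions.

Decompose: A/(s-11) + B/(s+11). A = 1/22, B = -1/22. f(t) = (e^(11t) - e^(-11t))/22

Final answer: (e^(11t) - e^(-11t))/22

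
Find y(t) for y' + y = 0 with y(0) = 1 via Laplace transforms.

L{y'} + L{y} = 0. sY - 1 + Y = 0. Y(s+1) = 1. Y = 1/(s+1)

Final answer: y(t) = e^(-t)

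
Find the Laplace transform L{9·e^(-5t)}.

L{e^(at)} = 1/(s-a), so L{e^(-5t)} = 1/(s+5). Then L{9·e^(-5t)} = 9/(s+5)

Final answer: 9/(s+5)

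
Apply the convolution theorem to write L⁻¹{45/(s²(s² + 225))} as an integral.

45/(s²(s² + 225)) = (1/s²)·(45/(s² + 225)) = L{t}·L{3·sin(15t)}. So f(t) = t*(3·sin(15t)) = ∫₀ᵗ 3τ·sin(15(t-τ)) dτ

Final answer: ∫₀ᵗ 3τ·sin(15(t-τ)) dτ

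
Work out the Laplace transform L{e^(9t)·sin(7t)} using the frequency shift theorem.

Frequency shift: L{e^(at)f(t)} = F(s-a). L{e^(9t)·sin(7t)} = 7/((s-9)² + 49)

Final answer: 7/((s-9)² + 49)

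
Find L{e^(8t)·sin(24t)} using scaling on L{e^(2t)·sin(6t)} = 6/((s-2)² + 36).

Scaling with a=4: L{e^(8t)·sin(24t)} = (1/4) · 6/((s/4-2)² + 36). Simplifying: 24/((s-8)² + 576)

Final answer: 24/((s-8)² + 576)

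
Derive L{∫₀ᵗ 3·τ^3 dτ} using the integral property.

L{∫₀ᵗ f(τ)dτ} = F(s)/s with f(t) = 3t^3. F(s) = 18/s^4, so L{∫₀ᵗ 3·τ^3 dτ} = (18/s^4)/s = 18/s^5. (Check: ∫₀ᵗ 3·τ^3 dτ = 3t^4/4.)

Final answer: 18/s^5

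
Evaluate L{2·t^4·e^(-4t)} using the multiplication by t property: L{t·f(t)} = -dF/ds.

Using L{t^n·e^(at)} = n!/(s-a)^(n+1), L{t^4·e^(-4t)} = 24/(s+4)^5, so L{2·t^4·e^(-4t)} = 2·24/(s+4)^5 = 48/(s+4)^5

Final answer: 48/(s+4)^5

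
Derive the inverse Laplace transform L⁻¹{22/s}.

L⁻¹{c/s} = c, so L⁻¹{22/s} = 22

Final answer: 22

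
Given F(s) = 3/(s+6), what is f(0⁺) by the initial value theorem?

f(0⁺) = lim_{s→∞} s·3/(s+6) = lim_{s→∞} 3s/(s+6) = 3

Final answer: 3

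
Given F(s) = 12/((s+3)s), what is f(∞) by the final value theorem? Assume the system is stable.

f(∞) = lim_{s→0} sF(s) = lim_{s→0} 12/(s+3) = 4

Final answer: 4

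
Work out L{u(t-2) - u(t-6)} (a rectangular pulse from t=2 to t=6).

L{u(t-a)} = e^(-as)/s. L{u(t-2) - u(t-6)} = (e^(-2s) - e^(-6s))/s

Final answer: (e^(-2s) - e^(-6s))/s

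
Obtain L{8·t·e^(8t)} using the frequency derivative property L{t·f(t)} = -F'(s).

L{e^(8t)} = 1/(s-8). By frequency derivative: L{t·e^(8t)} = -d/ds[1/(s-8)] = -(-1)/(s-8)² = 1/(s-8)². Then L{8·t·e^(8t)} = 8·1/(s-8)² = 8/(s-8)²

Final answer: 8/(s-8)²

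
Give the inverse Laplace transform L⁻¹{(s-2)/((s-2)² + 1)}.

Using frequency shift, L⁻¹{(s-2)/((s-2)² + 1)} = e^(2t)·cos(t)

Final answer: e^(2t)·cos(t)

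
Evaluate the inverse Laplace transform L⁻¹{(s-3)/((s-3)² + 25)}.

Using frequency shift, L⁻¹{(s-3)/((s-3)² + 25)} = e^(3t)·cos(5t)

Final answer: e^(3t)·cos(5t)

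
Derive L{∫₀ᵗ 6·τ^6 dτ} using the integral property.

L{∫₀ᵗ f(τ)dτ} = F(s)/s with f(t) = 6t^6. F(s) = 4320/s^7, so L{∫₀ᵗ 6·τ^6 dτ} = (4320/s^7)/s = 4320/s^8. (Check: ∫₀ᵗ 6·τ^6 dτ = 6t^7/7.)

Final answer: 4320/s^8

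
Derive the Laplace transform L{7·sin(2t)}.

L{sin(ωt)} = ω/(s² + ω²), so L{sin(2t)} = 2/(s² + 4). Then L{7·sin(2t)} = 7·2/(s² + 4) = 14/(s² + 4)

Final answer: 14/(s² + 4)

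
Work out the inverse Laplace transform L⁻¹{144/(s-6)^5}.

L⁻¹{n!/(s-a)^(n+1)} = t^n·e^(at) with n=4, a=6. So L⁻¹{24/(s-6)^5} = t^4·e^(6t), and L⁻¹{144/(s-6)^5} = (144/24)·t^4·e^(6t) = 6·t^4·e^(6t)

Final answer: 6·t^4·e^(6t)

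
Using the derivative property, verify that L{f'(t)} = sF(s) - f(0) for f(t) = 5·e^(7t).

f'(t) = 35e^(7t). Direct: L{f'(t)} = 35/(s-7). Property: s·5/(s-7) - 5 = (5s - 5(s-7))/(s-7) = 35/(s-7). ✓

Final answer: 35/(s-7)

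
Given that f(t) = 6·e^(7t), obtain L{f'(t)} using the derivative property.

f(0) = 6, F(s) = 6/(s-7). L{f'(t)} = s·F(s) - f(0) = 6s/(s-7) - 6 = (6s - 6(s-7))/(s-7) = 42/(s-7)

Final answer: 42/(s-7)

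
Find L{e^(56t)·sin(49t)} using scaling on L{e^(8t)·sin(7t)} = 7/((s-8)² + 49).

Scaling with a=7: L{e^(56t)·sin(49t)} = (1/7) · 7/((s/7-8)² + 49). Simplifying: 49/((s-56)² + 2401)

Final answer: 49/((s-56)² + 2401)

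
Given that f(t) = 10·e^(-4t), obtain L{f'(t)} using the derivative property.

f(0) = 10, F(s) = 10/(s+4). L{f'(t)} = s·F(s) - f(0) = 10s/(s+4) - 10 = (10s - 10(s+4))/(s+4) = -40/(s+4)

Final answer: -40/(s+4)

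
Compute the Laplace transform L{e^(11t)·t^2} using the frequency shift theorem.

L{e^(at)·t^n} = n!/(s-a)^(n+1), so L{e^(11t)·t^2} = 2/(s-11)^3

Final answer: 2/(s-11)^3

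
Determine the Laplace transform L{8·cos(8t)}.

L{cos(ωt)} = s/(s² + ω²), so L{cos(8t)} = s/(s² + 64). Then L{8·cos(8t)} = 8·s/(s² + 64) = 8s/(s² + 64)

Final answer: 8s/(s² + 64)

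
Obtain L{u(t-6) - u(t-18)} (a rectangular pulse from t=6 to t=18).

L{u(t-a)} = e^(-as)/s. L{u(t-6) - u(t-18)} = (e^(-6s) - e^(-18s))/s

Final answer: (e^(-6s) - e^(-18s))/s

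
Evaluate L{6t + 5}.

L{6t + 5} = 6·L{t} + 5·L{1} = 6/s² + 5/s

Final answer: 6/s² + 5/s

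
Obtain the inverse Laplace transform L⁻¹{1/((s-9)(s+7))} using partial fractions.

Decompose: A/(s-9) + B/(s+7). A = 1/16, B = -1/16. f(t) = (e^(9t) - e^(-7t))/16

Final answer: (e^(9t) - e^(-7t))/16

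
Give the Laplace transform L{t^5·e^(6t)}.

L{t^n·e^(at)} = n!/(s-a)^(n+1), so L{t^5·e^(6t)} = 120/(s-6)^6

Final answer: 120/(s-6)^6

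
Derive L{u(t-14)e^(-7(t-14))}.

u(t-a)f(t-a) with f(t)=e^(-7t). L{e^(-7t)} = 1/(s+7). By time shift: e^(-14s)/(s+7)

Final answer: e^(-14s)/(s+7)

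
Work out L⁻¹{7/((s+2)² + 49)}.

Form: b/((s-a)² + b²) → e^(at)sin(bt). With a=-2, b=7

Final answer: e^(-2t)·sin(7t)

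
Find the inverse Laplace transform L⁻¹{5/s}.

L⁻¹{c/s} = c, so L⁻¹{5/s} = 5

Final answer: 5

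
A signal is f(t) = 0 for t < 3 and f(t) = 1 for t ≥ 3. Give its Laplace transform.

f(t) = u(t-3). L{u(t-3)} = e^(-3s)/s, so L{f(t)} = e^(-3s)/s

Final answer: e^(-3s)/s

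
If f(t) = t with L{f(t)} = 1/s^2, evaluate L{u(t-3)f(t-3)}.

Time shift theorem: L{u(t-a)f(t-a)} = e^(-as)F(s). Here a=3, F(s) = 1/s^2, so L{u(t-3)f(t-3)} = e^(-3s)·1/s^2

Final answer: e^(-3s)·1/s^2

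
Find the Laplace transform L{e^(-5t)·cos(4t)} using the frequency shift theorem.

Frequency shift: L{e^(at)f(t)} = F(s-a). L{e^(-5t)·cos(4t)} = (s+5)/((s+5)² + 16)

Final answer: (s+5)/((s+5)² + 16)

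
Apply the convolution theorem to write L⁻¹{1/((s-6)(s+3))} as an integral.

1/((s-6)(s+3)) = (1/(s-6))·(1/(s+3)) = L{e^(6t)}·L{e^(-3t)}. So f(t) = e^(6t)*e^(-3t) = ∫₀ᵗ e^(6τ)·e^(-3(t-τ)) dτ

Final answer: ∫₀ᵗ e^(6τ)·e^(-3(t-τ)) dτ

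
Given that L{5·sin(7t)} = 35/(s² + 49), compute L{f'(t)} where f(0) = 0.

L{f'(t)} = s·F(s) - f(0) = s·35/(s² + 49) - 0 = 35s/(s² + 49)

Final answer: 35s/(s² + 49)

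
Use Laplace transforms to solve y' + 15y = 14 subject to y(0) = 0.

sY + 15Y = 14/s. Y = 14/(s(s+15)). Partial fractions: Y = 14/15/s - 14/15/(s+15)

Final answer: y(t) = 14/15(1 - e^(-15t))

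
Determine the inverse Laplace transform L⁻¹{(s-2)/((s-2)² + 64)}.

Using frequency shift, L⁻¹{(s-2)/((s-2)² + 64)} = e^(2t)·cos(8t)

Final answer: e^(2t)·cos(8t)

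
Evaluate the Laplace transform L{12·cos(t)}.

L{cos(ωt)} = s/(s² + ω²), so L{cos(t)} = s/(s² + 1). Then L{12·cos(t)} = 12·s/(s² + 1) = 12s/(s² + 1)

Final answer: 12s/(s² + 1)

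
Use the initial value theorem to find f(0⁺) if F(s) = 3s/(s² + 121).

f(0⁺) = lim_{s→∞} s·3s/(s² + 121) = lim_{s→∞} 3s²/(s² + 121) = 3

Final answer: 3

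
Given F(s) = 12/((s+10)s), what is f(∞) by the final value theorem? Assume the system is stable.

f(∞) = lim_{s→0} sF(s) = lim_{s→0} 12/(s+10) = 6/5

Final answer: 6/5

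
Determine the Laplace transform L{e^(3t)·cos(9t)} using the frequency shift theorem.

Frequency shift: L{e^(at)f(t)} = F(s-a). L{e^(3t)·cos(9t)} = (s-3)/((s-3)² + 81)

Final answer: (s-3)/((s-3)² + 81)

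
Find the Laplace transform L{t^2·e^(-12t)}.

L{t^n·e^(at)} = n!/(s-a)^(n+1), so L{t^2·e^(-12t)} = 2/(s+12)^3

Final answer: 2/(s+12)^3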